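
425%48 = 41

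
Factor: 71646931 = 71646931^1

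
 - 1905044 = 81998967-83904011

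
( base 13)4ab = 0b1100110001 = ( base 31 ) QB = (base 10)817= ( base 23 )1cc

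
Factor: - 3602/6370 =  - 1801/3185 = - 5^ (-1)*7^ ( - 2)*13^(-1)*1801^1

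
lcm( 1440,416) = 18720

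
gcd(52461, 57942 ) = 783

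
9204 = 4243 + 4961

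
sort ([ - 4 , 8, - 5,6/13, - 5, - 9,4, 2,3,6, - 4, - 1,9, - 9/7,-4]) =[ - 9, - 5, - 5,  -  4,-4 , - 4 , - 9/7, - 1, 6/13, 2,3,4,6,8, 9 ]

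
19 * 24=456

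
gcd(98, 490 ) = 98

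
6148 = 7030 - 882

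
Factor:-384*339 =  -130176 = - 2^7*3^2*113^1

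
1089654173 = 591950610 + 497703563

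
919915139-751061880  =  168853259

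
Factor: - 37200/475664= - 75/959= - 3^1  *5^2*7^(  -  1)*137^(  -  1)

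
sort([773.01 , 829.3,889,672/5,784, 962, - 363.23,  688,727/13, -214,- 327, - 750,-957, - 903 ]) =[  -  957, - 903, - 750, - 363.23,-327,  -  214,727/13,672/5,  688,773.01,784,829.3,889,962]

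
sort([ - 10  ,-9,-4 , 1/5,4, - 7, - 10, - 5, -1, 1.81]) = [ - 10, - 10  ,- 9, - 7, - 5,  -  4, - 1,1/5,1.81,4 ]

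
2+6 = 8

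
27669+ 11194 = 38863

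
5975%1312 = 727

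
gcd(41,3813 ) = 41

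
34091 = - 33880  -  -67971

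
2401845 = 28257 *85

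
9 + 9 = 18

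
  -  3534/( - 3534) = 1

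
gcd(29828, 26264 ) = 4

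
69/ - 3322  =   - 1 + 3253/3322 = - 0.02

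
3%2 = 1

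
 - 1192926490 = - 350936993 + -841989497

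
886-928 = - 42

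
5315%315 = 275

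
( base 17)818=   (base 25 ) 3IC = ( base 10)2337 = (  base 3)10012120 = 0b100100100001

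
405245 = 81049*5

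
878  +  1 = 879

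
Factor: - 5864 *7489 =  - 2^3*733^1*7489^1 = - 43915496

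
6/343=6/343   =  0.02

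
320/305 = 1+3/61 =1.05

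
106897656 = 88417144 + 18480512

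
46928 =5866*8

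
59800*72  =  4305600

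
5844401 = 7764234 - 1919833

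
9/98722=9/98722 =0.00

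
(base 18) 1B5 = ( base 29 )i5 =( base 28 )IN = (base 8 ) 1017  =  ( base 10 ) 527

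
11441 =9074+2367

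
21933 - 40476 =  -18543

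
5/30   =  1/6=0.17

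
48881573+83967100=132848673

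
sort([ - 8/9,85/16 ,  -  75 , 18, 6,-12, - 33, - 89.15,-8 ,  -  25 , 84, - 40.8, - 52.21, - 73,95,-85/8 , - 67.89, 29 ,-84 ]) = [  -  89.15,-84, - 75, - 73, - 67.89, - 52.21,-40.8,  -  33, - 25, - 12, - 85/8 ,-8,-8/9,  85/16,6 , 18, 29,84, 95 ] 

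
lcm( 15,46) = 690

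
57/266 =3/14 = 0.21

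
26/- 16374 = -13/8187 = - 0.00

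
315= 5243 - 4928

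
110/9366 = 55/4683=0.01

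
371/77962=371/77962 =0.00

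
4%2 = 0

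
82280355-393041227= - 310760872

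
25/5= 5 = 5.00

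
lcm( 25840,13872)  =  1317840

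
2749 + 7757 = 10506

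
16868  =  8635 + 8233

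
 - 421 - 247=-668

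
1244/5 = 1244/5= 248.80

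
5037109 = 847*5947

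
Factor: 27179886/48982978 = 13589943/24491489 = 3^1 * 11^( - 2 )*283^1*16007^1 * 202409^(  -  1)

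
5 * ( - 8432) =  - 42160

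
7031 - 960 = 6071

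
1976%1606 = 370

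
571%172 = 55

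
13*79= 1027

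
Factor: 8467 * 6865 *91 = 5^1*7^1*13^1*1373^1*8467^1 = 5289461905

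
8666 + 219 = 8885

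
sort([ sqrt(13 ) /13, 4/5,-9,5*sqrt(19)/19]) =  [ - 9, sqrt( 13)/13,4/5, 5*sqrt(19) /19]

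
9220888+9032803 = 18253691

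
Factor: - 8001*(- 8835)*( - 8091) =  - 571943363985 = - 3^5*5^1*7^1*19^1 * 29^1*31^2*127^1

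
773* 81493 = 62994089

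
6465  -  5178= 1287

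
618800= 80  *7735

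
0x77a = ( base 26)2LG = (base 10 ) 1914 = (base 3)2121220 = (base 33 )1p0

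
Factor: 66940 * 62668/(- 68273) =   -  4194995920/68273 = - 2^4*5^1*67^(  -  1) * 1019^( - 1)*3347^1*15667^1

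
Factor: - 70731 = -3^2*29^1*271^1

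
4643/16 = 290 + 3/16=290.19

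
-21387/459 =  - 47+62/153  =  - 46.59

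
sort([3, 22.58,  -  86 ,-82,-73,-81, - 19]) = [-86,-82,-81, - 73, - 19,3,22.58]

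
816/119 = 6 + 6/7 = 6.86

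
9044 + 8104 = 17148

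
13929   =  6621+7308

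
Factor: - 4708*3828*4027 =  - 72575496048 = -2^4*3^1*11^2*29^1*107^1*4027^1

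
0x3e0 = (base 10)992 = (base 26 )1c4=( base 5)12432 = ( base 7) 2615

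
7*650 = 4550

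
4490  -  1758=2732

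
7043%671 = 333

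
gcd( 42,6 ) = 6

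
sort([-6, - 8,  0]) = [-8,  -  6, 0]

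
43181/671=64 + 237/671=64.35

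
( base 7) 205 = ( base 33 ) 34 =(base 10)103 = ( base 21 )4J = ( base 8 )147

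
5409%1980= 1449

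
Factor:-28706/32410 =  - 5^ (-1) * 7^ (-1)*31^1 = - 31/35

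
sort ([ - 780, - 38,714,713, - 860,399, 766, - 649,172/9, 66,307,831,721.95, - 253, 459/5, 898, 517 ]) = [ -860 ,- 780,  -  649, - 253,-38, 172/9,66, 459/5,307, 399,517,713,714,721.95,766,831,898] 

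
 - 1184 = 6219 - 7403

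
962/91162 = 481/45581 = 0.01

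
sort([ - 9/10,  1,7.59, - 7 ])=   [ - 7, - 9/10,  1, 7.59]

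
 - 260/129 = -3 + 127/129= - 2.02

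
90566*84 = 7607544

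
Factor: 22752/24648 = 2^2 * 3^1*13^( - 1) = 12/13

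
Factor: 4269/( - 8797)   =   - 3^1 * 19^( - 1 )*463^( - 1 )*1423^1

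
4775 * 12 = 57300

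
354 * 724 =256296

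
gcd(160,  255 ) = 5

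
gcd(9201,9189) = 3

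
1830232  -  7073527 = -5243295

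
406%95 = 26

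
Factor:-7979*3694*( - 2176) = 2^8*17^1*79^1*101^1*1847^1 = 64136350976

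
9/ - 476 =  - 9/476=- 0.02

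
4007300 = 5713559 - 1706259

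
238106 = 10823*22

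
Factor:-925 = -5^2*37^1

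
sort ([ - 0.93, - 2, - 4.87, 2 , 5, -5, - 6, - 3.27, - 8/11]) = [ - 6, - 5, - 4.87,  -  3.27,-2,  -  0.93 , - 8/11,2 , 5] 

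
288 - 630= - 342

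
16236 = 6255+9981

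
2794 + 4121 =6915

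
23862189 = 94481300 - 70619111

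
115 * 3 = 345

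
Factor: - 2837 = -2837^1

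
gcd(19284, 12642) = 6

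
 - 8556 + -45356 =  - 53912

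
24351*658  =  16022958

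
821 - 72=749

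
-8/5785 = -8/5785  =  -  0.00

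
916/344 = 229/86 = 2.66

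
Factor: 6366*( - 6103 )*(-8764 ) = 340496281272 = 2^3*3^1*7^1* 17^1*313^1*359^1*1061^1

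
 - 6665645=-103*64715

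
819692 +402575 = 1222267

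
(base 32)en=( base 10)471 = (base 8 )727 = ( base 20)13B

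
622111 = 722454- 100343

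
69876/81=862  +  2/3 = 862.67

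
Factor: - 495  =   - 3^2*5^1*11^1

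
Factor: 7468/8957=2^2*13^(  -  2) * 53^( - 1) * 1867^1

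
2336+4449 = 6785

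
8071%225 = 196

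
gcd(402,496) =2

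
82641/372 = 222+19/124 = 222.15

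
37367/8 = 37367/8 = 4670.88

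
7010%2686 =1638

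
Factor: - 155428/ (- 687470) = 26/115 = 2^1*5^( - 1 ) * 13^1 * 23^( - 1)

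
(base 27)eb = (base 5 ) 3024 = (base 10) 389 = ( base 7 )1064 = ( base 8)605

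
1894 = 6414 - 4520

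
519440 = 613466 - 94026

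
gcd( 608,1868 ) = 4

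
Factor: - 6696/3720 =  - 9/5 = - 3^2*5^( - 1) 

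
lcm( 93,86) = 7998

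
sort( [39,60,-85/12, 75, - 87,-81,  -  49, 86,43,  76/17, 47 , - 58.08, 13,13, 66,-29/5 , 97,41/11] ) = [-87 , - 81, - 58.08, - 49, - 85/12,  -  29/5,41/11, 76/17,13 , 13,39,43,47,60, 66, 75,86 , 97]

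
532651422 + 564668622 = 1097320044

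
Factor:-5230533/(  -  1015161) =11^1* 22643^1*48341^(- 1)= 249073/48341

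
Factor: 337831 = 13^2 * 1999^1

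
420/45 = 9 + 1/3 = 9.33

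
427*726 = 310002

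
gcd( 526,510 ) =2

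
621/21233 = 621/21233 = 0.03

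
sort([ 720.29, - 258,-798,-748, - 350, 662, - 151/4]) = [ -798, - 748, - 350,- 258 , - 151/4, 662, 720.29 ]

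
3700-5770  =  -2070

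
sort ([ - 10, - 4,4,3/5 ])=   [-10, - 4 , 3/5,4]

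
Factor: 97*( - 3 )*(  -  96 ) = 27936 = 2^5 * 3^2*97^1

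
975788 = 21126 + 954662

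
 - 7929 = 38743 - 46672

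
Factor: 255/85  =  3^1 = 3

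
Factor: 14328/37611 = 2^3*3^(-1 ) * 7^(-1 )=8/21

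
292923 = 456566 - 163643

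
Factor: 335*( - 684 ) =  - 2^2*3^2 * 5^1*19^1*67^1= - 229140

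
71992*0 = 0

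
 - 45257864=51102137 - 96360001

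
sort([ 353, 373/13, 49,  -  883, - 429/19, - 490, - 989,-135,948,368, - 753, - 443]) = [  -  989 ,-883, - 753 , - 490, - 443,  -  135,  -  429/19,373/13 , 49,353, 368 , 948 ]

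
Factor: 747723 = 3^1*47^1*5303^1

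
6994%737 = 361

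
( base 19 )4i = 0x5E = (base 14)6A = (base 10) 94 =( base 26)3G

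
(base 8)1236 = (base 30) ma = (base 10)670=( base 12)47a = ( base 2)1010011110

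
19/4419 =19/4419 = 0.00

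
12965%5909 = 1147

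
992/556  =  248/139  =  1.78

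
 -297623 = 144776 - 442399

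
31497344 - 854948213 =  -823450869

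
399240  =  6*66540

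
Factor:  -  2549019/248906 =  - 2^( - 1)*3^1*7^( - 1)*11^1*23^(  -  1 )*773^( - 1 ) * 77243^1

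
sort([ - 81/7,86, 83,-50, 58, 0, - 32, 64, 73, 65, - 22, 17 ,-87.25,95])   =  [- 87.25, - 50,-32, - 22, - 81/7, 0 , 17,58, 64, 65, 73, 83,86,95] 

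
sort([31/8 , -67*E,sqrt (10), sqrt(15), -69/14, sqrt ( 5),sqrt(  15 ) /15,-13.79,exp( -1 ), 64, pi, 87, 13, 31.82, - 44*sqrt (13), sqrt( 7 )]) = [-67* E,-44*sqrt(13),-13.79,-69/14, sqrt(15)/15, exp( - 1 ),sqrt(5 ), sqrt (7), pi, sqrt(10) , sqrt (15), 31/8,13,31.82, 64, 87]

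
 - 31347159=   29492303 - 60839462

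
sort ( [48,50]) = [48,50 ]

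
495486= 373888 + 121598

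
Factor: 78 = 2^1*3^1*13^1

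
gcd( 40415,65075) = 685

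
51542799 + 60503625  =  112046424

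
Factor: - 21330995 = - 5^1 * 7^1 * 163^1 * 3739^1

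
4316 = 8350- 4034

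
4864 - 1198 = 3666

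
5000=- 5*( - 1000 ) 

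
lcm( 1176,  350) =29400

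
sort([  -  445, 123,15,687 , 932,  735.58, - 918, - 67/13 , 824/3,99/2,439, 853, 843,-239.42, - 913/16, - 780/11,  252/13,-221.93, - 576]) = [ - 918, - 576, - 445, - 239.42, - 221.93,-780/11, - 913/16, - 67/13, 15,252/13, 99/2,123,824/3,439, 687,  735.58, 843,853,  932 ] 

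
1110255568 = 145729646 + 964525922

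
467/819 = 467/819 = 0.57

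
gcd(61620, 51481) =1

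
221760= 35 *6336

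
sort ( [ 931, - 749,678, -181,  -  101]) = [ - 749,  -  181, - 101,678 , 931] 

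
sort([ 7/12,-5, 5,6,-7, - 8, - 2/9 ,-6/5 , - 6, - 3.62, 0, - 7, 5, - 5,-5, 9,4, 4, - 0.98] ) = [  -  8 , - 7, - 7, - 6,  -  5, -5,-5,-3.62, - 6/5,-0.98, - 2/9,0, 7/12, 4, 4,5,5 , 6, 9] 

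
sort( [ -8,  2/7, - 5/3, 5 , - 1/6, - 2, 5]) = [-8, - 2, - 5/3, - 1/6, 2/7,5,5]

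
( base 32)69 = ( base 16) C9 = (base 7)405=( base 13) 126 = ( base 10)201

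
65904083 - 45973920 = 19930163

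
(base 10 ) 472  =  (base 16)1D8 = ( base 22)LA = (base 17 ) 1AD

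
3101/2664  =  3101/2664 = 1.16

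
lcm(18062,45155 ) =90310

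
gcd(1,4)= 1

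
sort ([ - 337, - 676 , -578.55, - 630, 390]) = [  -  676, - 630, - 578.55, - 337,390 ]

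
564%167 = 63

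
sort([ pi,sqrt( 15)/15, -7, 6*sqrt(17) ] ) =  [ - 7, sqrt(15)/15, pi,6*sqrt( 17)]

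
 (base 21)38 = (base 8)107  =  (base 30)2b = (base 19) 3E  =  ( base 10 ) 71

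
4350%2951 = 1399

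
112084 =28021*4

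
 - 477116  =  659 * ( - 724 ) 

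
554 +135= 689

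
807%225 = 132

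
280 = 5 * 56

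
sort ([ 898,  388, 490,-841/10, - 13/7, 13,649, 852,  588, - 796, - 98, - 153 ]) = [ - 796, - 153, - 98, - 841/10, -13/7, 13,388, 490,588, 649 , 852 , 898] 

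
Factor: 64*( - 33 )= -2112 = - 2^6*3^1*11^1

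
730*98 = 71540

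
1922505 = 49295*39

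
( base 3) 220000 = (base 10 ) 648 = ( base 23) 154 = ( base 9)800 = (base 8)1210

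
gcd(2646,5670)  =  378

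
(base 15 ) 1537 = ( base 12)2774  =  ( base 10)4552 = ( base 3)20020121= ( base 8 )10710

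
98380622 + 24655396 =123036018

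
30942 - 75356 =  - 44414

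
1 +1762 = 1763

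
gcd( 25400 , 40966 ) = 2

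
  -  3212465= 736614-3949079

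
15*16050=240750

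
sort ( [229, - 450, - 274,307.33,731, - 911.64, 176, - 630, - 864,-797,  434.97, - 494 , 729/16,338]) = [ - 911.64  , -864, - 797, - 630, - 494, - 450, - 274, 729/16, 176, 229,307.33,338, 434.97,731]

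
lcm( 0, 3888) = 0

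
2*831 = 1662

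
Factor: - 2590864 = - 2^4*113^1*1433^1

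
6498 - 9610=-3112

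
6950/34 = 3475/17 = 204.41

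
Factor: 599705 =5^1*277^1*433^1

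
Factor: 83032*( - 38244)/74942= - 2^4*3^1*7^( - 1)*53^( - 1) * 97^1*101^(-1) * 107^1*3187^1 = - 1587737904/37471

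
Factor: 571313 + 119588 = 690901 =37^1 *71^1 *263^1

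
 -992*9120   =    -  9047040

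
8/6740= 2/1685 = 0.00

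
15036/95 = 15036/95 = 158.27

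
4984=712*7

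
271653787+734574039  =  1006227826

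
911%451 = 9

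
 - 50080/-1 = 50080/1 = 50080.00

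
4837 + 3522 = 8359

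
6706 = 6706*1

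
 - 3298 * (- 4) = 13192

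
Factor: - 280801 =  - 19^1*14779^1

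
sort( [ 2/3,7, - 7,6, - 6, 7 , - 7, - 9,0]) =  [ -9, - 7, - 7,-6,0,2/3, 6 , 7, 7 ]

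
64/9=7 + 1/9 = 7.11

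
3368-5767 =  - 2399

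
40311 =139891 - 99580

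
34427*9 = 309843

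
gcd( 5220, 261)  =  261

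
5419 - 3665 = 1754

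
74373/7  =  10624  +  5/7 = 10624.71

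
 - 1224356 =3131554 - 4355910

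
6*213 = 1278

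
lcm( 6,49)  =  294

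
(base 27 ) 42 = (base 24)4E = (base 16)6E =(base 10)110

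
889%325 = 239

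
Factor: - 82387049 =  - 17^1 * 37^1 * 130981^1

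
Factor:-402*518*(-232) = 48310752 = 2^5 * 3^1*7^1*29^1*37^1*67^1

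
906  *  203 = 183918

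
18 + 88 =106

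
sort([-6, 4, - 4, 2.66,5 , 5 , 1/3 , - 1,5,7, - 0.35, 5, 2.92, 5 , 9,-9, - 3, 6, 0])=[- 9,-6,-4, - 3, - 1, - 0.35, 0, 1/3, 2.66, 2.92,4, 5, 5 , 5, 5,5,6 , 7, 9]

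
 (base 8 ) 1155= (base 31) k1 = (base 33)IR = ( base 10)621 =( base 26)NN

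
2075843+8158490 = 10234333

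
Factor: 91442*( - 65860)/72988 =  - 2^1*5^1*13^1*37^1*71^ ( - 1)*89^1*257^ (-1)*3517^1  =  - 1505592530/18247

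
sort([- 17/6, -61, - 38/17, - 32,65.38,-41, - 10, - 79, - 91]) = [ - 91, - 79, - 61, - 41, - 32, - 10, - 17/6 ,  -  38/17, 65.38 ]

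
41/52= 41/52 = 0.79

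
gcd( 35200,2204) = 4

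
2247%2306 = 2247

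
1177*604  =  710908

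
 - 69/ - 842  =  69/842 = 0.08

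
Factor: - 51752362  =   - 2^1*2887^1 * 8963^1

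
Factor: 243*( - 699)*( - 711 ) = 120768327 = 3^8*79^1*233^1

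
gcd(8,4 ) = 4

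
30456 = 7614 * 4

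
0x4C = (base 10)76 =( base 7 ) 136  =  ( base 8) 114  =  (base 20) 3G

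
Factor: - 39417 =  - 3^1*7^1*1877^1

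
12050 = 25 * 482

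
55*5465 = 300575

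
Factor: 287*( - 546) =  - 156702=-2^1*3^1*7^2*13^1*41^1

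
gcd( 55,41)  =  1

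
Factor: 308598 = 2^1*3^1* 19^1 * 2707^1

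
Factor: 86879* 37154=3227902366 =2^1 * 13^2*41^1* 163^1*1429^1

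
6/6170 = 3/3085 = 0.00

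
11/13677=11/13677 = 0.00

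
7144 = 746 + 6398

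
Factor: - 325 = -5^2*13^1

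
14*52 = 728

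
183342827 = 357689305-174346478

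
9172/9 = 9172/9 =1019.11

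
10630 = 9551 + 1079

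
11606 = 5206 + 6400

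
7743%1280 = 63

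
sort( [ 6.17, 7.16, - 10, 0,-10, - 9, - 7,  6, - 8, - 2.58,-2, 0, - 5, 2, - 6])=[ - 10, - 10, - 9, -8, - 7, - 6, - 5, - 2.58, - 2, 0,0, 2,6, 6.17, 7.16] 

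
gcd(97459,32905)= 1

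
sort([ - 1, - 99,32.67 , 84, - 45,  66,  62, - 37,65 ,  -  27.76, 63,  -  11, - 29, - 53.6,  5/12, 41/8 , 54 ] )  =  [ - 99 , - 53.6  , - 45, - 37,-29,  -  27.76, -11, - 1,  5/12  ,  41/8,32.67, 54, 62, 63,  65,66,84] 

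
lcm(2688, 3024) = 24192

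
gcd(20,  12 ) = 4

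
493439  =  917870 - 424431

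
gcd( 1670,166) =2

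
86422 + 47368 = 133790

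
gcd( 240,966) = 6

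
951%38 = 1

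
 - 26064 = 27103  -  53167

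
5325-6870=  - 1545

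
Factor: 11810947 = 11810947^1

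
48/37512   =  2/1563  =  0.00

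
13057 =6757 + 6300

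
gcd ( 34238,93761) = 1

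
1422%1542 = 1422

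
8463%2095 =83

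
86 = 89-3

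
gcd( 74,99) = 1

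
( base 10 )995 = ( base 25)1EK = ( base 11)825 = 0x3E3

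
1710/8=213 + 3/4 = 213.75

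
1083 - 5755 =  - 4672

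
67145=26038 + 41107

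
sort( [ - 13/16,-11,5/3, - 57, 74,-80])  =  [-80, - 57, - 11, -13/16,5/3, 74]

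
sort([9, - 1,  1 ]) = [ - 1 , 1, 9 ] 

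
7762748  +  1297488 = 9060236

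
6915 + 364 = 7279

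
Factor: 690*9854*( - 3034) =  - 20628954840 = -  2^3*3^1*5^1*13^1*23^1*37^1*41^1*379^1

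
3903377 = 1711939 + 2191438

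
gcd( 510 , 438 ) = 6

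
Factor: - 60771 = -3^1*47^1*431^1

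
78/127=78/127=   0.61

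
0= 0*47709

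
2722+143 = 2865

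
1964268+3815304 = 5779572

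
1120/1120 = 1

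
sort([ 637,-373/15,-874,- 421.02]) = [-874, - 421.02, - 373/15,637]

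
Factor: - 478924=-2^2*17^1*7043^1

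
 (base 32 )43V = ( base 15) 13b8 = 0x107F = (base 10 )4223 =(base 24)77n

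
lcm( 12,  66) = 132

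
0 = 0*76470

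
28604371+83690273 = 112294644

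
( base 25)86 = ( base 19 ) ag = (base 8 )316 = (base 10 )206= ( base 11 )178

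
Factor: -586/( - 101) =2^1*101^(-1) *293^1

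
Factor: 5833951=5833951^1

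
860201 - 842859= 17342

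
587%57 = 17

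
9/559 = 9/559 = 0.02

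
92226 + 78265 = 170491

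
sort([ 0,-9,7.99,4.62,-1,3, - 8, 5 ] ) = [-9, - 8,-1,0,3, 4.62,5,7.99]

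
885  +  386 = 1271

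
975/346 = 975/346= 2.82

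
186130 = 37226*5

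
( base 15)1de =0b110110010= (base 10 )434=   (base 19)13g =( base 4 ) 12302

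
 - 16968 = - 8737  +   - 8231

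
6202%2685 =832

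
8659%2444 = 1327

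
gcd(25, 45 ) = 5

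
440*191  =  84040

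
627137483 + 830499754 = 1457637237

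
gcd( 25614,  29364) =6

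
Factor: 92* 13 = 1196=2^2*13^1*23^1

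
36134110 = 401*90110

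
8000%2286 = 1142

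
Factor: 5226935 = 5^1*7^1* 149341^1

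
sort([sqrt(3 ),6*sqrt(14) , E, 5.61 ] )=[sqrt( 3), E,5.61, 6*sqrt(14 ) ] 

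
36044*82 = 2955608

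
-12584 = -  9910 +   -  2674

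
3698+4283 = 7981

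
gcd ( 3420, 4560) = 1140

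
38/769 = 38/769 =0.05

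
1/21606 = 1/21606 = 0.00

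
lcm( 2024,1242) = 54648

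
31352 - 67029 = -35677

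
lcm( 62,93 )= 186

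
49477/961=51  +  466/961 = 51.48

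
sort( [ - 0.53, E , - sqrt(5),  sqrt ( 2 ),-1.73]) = [ - sqrt(5 ) , - 1.73, - 0.53,sqrt(2), E ] 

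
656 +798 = 1454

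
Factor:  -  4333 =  - 7^1* 619^1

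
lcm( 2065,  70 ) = 4130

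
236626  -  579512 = - 342886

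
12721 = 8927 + 3794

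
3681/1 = 3681 =3681.00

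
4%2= 0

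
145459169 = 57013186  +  88445983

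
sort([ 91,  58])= [58, 91 ] 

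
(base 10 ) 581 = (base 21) 16E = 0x245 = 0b1001000101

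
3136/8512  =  7/19  =  0.37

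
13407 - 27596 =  -14189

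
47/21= 2 + 5/21 =2.24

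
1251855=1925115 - 673260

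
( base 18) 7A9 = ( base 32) 2cp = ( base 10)2457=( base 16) 999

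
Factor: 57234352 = 2^4*7^3*10429^1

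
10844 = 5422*2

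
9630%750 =630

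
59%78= 59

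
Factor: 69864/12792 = 71/13  =  13^( - 1) * 71^1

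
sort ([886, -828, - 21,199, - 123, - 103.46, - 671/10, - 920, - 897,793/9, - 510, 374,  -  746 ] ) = [ - 920, - 897 ,  -  828, - 746,-510, - 123, - 103.46, - 671/10, - 21, 793/9, 199,  374, 886] 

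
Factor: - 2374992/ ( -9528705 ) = 2^4*3^( - 1) * 5^(- 1)*16493^1*70583^ (- 1 )=263888/1058745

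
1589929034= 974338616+615590418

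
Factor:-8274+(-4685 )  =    -  12959= - 12959^1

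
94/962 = 47/481 = 0.10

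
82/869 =82/869 = 0.09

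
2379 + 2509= 4888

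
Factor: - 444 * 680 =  - 2^5* 3^1*5^1*17^1 * 37^1 = - 301920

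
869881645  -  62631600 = 807250045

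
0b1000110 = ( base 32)26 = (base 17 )42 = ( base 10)70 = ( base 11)64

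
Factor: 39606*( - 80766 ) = -2^2*3^3 * 7^2*23^1*41^1*641^1 = - 3198818196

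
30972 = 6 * 5162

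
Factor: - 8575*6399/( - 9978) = 18290475/3326 = 2^( - 1 )*3^3*5^2*7^3*79^1*1663^(  -  1) 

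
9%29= 9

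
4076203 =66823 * 61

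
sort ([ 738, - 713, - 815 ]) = [ - 815,-713, 738]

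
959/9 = 106 + 5/9 = 106.56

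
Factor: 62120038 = 2^1*59^1*526441^1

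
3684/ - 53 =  - 3684/53   =  -69.51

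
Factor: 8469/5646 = 3/2 = 2^( -1)*3^1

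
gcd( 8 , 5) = 1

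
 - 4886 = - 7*698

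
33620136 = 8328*4037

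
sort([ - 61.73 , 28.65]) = [ - 61.73, 28.65 ] 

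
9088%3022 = 22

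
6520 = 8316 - 1796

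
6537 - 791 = 5746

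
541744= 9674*56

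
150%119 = 31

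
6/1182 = 1/197 = 0.01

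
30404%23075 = 7329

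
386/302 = 193/151= 1.28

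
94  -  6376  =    -  6282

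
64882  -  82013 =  - 17131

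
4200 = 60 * 70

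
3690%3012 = 678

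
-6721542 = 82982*( - 81)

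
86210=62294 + 23916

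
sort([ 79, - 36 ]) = [ - 36,79] 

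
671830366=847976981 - 176146615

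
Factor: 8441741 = 7^1*11^1*17^1*6449^1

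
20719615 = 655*31633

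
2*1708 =3416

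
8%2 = 0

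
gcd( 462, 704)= 22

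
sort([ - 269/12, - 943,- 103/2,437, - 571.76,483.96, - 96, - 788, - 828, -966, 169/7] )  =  [ - 966, - 943, - 828, - 788, - 571.76, - 96, - 103/2, - 269/12,169/7,437,483.96]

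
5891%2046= 1799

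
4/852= 1/213=0.00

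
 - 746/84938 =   -  373/42469  =  - 0.01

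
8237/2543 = 3 + 608/2543 = 3.24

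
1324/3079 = 1324/3079 = 0.43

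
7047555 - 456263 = 6591292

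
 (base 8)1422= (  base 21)1G9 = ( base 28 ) 102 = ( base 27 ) 123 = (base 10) 786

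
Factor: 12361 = 47^1*263^1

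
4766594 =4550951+215643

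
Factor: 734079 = 3^1*179^1*1367^1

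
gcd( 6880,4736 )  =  32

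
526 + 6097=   6623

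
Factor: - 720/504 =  - 10/7 = - 2^1*5^1*7^( - 1 )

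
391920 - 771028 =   -  379108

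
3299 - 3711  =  -412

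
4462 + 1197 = 5659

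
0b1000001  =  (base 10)65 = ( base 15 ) 45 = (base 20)35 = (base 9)72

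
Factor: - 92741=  - 11^1*8431^1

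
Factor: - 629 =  - 17^1 * 37^1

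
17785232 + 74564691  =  92349923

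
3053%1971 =1082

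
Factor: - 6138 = -2^1 * 3^2*11^1*31^1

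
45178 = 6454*7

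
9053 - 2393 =6660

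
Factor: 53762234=2^1*41^1*655637^1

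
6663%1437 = 915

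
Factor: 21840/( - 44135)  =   - 48/97 = - 2^4*3^1*97^( - 1) 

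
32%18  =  14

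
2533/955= 2533/955 =2.65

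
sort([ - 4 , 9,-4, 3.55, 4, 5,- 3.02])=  [-4,- 4 , - 3.02,3.55, 4,5, 9]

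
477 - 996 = -519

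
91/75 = 91/75 = 1.21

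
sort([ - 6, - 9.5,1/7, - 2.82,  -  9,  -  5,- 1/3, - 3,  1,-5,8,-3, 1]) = [-9.5, - 9,- 6, - 5 , - 5 , - 3, - 3,-2.82, - 1/3, 1/7,1, 1, 8 ] 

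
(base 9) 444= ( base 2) 101101100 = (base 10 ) 364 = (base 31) BN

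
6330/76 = 83 + 11/38=83.29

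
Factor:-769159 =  - 769159^1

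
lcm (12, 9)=36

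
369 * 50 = 18450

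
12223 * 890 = 10878470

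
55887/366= 152 + 85/122 = 152.70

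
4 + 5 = 9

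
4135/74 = 4135/74 = 55.88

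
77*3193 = 245861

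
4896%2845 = 2051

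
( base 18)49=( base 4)1101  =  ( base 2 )1010001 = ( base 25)36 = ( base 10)81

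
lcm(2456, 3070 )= 12280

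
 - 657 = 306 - 963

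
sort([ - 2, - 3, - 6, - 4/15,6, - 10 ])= [- 10, - 6, - 3, - 2, - 4/15, 6]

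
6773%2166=275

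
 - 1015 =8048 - 9063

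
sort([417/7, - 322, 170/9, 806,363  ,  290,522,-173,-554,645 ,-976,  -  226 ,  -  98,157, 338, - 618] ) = [ - 976, - 618,-554,  -  322 ,  -  226, - 173,- 98 , 170/9, 417/7,157,290,338  ,  363,522,  645,806]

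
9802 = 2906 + 6896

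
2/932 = 1/466  =  0.00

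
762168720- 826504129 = -64335409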